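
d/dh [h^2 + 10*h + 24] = 2*h + 10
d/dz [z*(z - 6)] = 2*z - 6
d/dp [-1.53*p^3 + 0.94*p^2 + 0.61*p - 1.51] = -4.59*p^2 + 1.88*p + 0.61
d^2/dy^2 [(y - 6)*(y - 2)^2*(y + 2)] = 12*y^2 - 48*y + 16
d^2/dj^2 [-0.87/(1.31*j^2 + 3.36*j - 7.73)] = (2.986014*j^2 + 7.658784*j - 0.87*(2.62*j + 3.36)*(5.24*j + 6.72) - 17.619762)/(1.31*j^2 + 3.36*j - 7.73)^3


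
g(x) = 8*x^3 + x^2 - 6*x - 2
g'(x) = 24*x^2 + 2*x - 6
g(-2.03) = -52.62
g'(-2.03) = 88.84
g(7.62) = 3549.95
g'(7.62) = 1402.79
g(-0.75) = -0.31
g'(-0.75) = 6.00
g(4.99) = 986.97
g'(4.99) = 601.58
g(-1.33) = -11.07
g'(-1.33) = 33.79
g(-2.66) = -129.53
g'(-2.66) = 158.49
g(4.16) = 566.28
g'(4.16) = 417.65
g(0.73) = -2.73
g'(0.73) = 8.25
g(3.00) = 205.00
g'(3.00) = 216.00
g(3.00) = 205.00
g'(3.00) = 216.00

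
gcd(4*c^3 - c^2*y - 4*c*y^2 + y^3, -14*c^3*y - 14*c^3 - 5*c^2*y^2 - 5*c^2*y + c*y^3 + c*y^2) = 1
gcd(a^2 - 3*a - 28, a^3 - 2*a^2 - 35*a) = a - 7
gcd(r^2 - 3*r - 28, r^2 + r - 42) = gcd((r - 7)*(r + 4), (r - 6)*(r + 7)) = 1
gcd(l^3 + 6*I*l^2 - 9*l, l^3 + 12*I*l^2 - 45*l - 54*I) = l^2 + 6*I*l - 9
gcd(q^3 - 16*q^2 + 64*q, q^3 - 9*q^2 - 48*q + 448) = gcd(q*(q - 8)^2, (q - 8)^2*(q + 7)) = q^2 - 16*q + 64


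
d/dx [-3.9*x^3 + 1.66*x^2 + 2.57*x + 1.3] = -11.7*x^2 + 3.32*x + 2.57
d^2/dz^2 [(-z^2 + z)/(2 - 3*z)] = -4/(27*z^3 - 54*z^2 + 36*z - 8)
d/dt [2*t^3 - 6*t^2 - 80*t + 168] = 6*t^2 - 12*t - 80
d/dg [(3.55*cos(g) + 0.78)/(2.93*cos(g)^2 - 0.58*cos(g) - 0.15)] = (10.4015*cos(g)^2 + 4.5708*cos(g) + 0.0801)*sin(g)/(8.5849*cos(g)^4 - 3.3988*cos(g)^3 - 0.5426*cos(g)^2 + 0.174*cos(g) + 0.0225)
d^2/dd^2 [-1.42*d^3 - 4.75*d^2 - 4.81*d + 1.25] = -8.52*d - 9.5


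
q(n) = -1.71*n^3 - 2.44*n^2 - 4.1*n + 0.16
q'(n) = -5.13*n^2 - 4.88*n - 4.1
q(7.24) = -806.37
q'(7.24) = -308.33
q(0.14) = -0.47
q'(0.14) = -4.88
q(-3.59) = 62.55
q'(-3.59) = -52.70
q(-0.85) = 2.93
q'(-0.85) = -3.66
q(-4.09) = 93.11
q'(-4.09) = -69.96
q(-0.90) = 3.12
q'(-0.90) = -3.86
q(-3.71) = 69.11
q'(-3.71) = -56.61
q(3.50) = -117.40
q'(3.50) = -84.02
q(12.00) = -3355.28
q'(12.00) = -801.38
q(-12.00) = 2652.88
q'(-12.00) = -684.26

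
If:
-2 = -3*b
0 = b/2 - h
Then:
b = 2/3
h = 1/3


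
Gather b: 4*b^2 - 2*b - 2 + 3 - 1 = 4*b^2 - 2*b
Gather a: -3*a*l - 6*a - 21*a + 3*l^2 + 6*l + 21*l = a*(-3*l - 27) + 3*l^2 + 27*l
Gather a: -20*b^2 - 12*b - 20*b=-20*b^2 - 32*b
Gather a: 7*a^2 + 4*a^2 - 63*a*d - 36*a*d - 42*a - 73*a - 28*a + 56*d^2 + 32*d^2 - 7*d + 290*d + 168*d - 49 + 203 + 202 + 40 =11*a^2 + a*(-99*d - 143) + 88*d^2 + 451*d + 396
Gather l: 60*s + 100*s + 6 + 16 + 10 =160*s + 32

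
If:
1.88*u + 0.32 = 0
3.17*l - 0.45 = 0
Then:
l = 0.14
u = -0.17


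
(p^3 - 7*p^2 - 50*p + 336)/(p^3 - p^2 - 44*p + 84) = (p - 8)/(p - 2)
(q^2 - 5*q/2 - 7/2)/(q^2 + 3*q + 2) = (q - 7/2)/(q + 2)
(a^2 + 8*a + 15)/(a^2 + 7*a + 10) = (a + 3)/(a + 2)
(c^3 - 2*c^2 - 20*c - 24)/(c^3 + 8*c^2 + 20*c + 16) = (c - 6)/(c + 4)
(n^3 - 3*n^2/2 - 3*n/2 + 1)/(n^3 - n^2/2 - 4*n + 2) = (n + 1)/(n + 2)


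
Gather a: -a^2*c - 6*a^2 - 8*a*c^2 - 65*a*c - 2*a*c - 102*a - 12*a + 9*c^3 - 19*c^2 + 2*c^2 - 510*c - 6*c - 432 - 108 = a^2*(-c - 6) + a*(-8*c^2 - 67*c - 114) + 9*c^3 - 17*c^2 - 516*c - 540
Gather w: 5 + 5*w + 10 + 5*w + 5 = 10*w + 20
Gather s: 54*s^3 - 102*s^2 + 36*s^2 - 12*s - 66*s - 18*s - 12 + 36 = 54*s^3 - 66*s^2 - 96*s + 24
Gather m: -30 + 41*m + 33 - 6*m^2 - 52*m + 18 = -6*m^2 - 11*m + 21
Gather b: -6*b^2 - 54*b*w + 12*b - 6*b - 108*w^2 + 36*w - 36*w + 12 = -6*b^2 + b*(6 - 54*w) - 108*w^2 + 12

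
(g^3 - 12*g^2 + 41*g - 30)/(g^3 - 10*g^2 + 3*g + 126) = (g^2 - 6*g + 5)/(g^2 - 4*g - 21)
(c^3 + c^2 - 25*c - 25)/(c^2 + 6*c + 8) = (c^3 + c^2 - 25*c - 25)/(c^2 + 6*c + 8)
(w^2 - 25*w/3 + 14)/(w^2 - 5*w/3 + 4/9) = 3*(3*w^2 - 25*w + 42)/(9*w^2 - 15*w + 4)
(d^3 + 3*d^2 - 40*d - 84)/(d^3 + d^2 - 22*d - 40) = (d^2 + d - 42)/(d^2 - d - 20)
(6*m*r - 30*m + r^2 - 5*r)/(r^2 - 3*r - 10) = (6*m + r)/(r + 2)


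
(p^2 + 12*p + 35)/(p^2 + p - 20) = (p + 7)/(p - 4)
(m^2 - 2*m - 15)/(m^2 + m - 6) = (m - 5)/(m - 2)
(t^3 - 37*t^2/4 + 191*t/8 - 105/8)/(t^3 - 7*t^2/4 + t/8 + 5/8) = (8*t^3 - 74*t^2 + 191*t - 105)/(8*t^3 - 14*t^2 + t + 5)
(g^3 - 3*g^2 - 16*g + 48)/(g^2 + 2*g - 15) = (g^2 - 16)/(g + 5)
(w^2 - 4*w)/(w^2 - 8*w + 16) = w/(w - 4)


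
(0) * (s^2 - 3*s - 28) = 0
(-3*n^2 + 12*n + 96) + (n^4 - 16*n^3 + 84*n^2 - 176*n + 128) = n^4 - 16*n^3 + 81*n^2 - 164*n + 224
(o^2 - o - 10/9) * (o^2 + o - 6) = o^4 - 73*o^2/9 + 44*o/9 + 20/3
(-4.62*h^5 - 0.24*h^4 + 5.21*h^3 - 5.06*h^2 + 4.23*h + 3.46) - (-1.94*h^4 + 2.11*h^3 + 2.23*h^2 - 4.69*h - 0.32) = -4.62*h^5 + 1.7*h^4 + 3.1*h^3 - 7.29*h^2 + 8.92*h + 3.78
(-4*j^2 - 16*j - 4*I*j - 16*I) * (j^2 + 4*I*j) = -4*j^4 - 16*j^3 - 20*I*j^3 + 16*j^2 - 80*I*j^2 + 64*j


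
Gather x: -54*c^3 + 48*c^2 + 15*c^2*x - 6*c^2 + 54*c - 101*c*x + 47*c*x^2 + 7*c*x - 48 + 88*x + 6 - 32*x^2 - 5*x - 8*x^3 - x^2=-54*c^3 + 42*c^2 + 54*c - 8*x^3 + x^2*(47*c - 33) + x*(15*c^2 - 94*c + 83) - 42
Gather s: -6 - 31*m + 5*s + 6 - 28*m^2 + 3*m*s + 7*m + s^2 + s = -28*m^2 - 24*m + s^2 + s*(3*m + 6)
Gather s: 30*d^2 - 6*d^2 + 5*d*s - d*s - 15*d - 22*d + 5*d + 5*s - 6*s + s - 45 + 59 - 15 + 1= 24*d^2 + 4*d*s - 32*d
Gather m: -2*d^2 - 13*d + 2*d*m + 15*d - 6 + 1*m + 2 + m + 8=-2*d^2 + 2*d + m*(2*d + 2) + 4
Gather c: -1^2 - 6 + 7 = 0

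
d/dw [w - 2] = 1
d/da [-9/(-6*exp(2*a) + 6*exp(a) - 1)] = (54 - 108*exp(a))*exp(a)/(6*exp(2*a) - 6*exp(a) + 1)^2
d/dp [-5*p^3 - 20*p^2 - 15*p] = -15*p^2 - 40*p - 15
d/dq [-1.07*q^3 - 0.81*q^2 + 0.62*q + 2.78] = -3.21*q^2 - 1.62*q + 0.62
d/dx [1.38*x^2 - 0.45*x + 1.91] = 2.76*x - 0.45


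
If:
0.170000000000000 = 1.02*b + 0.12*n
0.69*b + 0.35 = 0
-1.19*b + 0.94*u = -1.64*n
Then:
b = -0.51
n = 5.73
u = -10.64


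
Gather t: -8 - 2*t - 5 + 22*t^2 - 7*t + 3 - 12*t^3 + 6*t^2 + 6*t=-12*t^3 + 28*t^2 - 3*t - 10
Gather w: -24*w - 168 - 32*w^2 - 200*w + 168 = -32*w^2 - 224*w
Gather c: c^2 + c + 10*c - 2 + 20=c^2 + 11*c + 18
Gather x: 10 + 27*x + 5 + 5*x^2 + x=5*x^2 + 28*x + 15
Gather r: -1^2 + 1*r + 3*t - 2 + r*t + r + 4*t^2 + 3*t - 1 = r*(t + 2) + 4*t^2 + 6*t - 4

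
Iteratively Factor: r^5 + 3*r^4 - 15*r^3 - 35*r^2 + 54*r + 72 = (r - 3)*(r^4 + 6*r^3 + 3*r^2 - 26*r - 24) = (r - 3)*(r + 4)*(r^3 + 2*r^2 - 5*r - 6) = (r - 3)*(r + 1)*(r + 4)*(r^2 + r - 6) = (r - 3)*(r - 2)*(r + 1)*(r + 4)*(r + 3)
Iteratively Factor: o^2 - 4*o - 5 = (o + 1)*(o - 5)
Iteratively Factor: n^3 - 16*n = (n + 4)*(n^2 - 4*n) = (n - 4)*(n + 4)*(n)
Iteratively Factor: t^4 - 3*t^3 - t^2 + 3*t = (t)*(t^3 - 3*t^2 - t + 3) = t*(t - 3)*(t^2 - 1) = t*(t - 3)*(t - 1)*(t + 1)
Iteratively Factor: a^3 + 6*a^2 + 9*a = (a)*(a^2 + 6*a + 9) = a*(a + 3)*(a + 3)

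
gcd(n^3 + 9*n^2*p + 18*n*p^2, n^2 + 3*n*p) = n^2 + 3*n*p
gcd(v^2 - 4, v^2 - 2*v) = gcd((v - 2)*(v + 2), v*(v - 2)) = v - 2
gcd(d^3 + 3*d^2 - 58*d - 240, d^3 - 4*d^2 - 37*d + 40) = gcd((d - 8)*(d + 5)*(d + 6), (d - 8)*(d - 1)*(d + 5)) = d^2 - 3*d - 40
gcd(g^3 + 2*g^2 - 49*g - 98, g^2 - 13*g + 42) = g - 7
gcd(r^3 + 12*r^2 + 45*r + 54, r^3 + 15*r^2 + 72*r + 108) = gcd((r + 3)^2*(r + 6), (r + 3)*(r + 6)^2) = r^2 + 9*r + 18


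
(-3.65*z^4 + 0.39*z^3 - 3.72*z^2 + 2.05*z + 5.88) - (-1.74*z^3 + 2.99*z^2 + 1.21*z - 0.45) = -3.65*z^4 + 2.13*z^3 - 6.71*z^2 + 0.84*z + 6.33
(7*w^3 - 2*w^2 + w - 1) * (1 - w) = -7*w^4 + 9*w^3 - 3*w^2 + 2*w - 1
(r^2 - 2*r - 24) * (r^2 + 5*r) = r^4 + 3*r^3 - 34*r^2 - 120*r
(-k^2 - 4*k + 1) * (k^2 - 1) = -k^4 - 4*k^3 + 2*k^2 + 4*k - 1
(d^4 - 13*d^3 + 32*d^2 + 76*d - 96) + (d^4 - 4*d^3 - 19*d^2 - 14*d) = 2*d^4 - 17*d^3 + 13*d^2 + 62*d - 96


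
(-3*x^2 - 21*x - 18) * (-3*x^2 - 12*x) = 9*x^4 + 99*x^3 + 306*x^2 + 216*x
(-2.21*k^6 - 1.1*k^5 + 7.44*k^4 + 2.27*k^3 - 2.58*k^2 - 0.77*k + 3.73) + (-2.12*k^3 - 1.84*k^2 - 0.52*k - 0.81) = -2.21*k^6 - 1.1*k^5 + 7.44*k^4 + 0.15*k^3 - 4.42*k^2 - 1.29*k + 2.92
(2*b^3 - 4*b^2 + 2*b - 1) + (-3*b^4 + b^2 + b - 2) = -3*b^4 + 2*b^3 - 3*b^2 + 3*b - 3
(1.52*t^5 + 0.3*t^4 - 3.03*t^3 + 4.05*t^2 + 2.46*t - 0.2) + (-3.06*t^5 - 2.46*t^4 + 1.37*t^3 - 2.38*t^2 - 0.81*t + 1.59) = -1.54*t^5 - 2.16*t^4 - 1.66*t^3 + 1.67*t^2 + 1.65*t + 1.39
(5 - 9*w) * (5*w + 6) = -45*w^2 - 29*w + 30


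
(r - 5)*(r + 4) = r^2 - r - 20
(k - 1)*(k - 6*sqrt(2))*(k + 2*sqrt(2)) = k^3 - 4*sqrt(2)*k^2 - k^2 - 24*k + 4*sqrt(2)*k + 24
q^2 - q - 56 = (q - 8)*(q + 7)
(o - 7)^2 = o^2 - 14*o + 49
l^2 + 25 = (l - 5*I)*(l + 5*I)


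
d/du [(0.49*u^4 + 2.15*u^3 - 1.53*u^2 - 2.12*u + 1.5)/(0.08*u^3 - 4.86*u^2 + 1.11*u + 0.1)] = (0.0392*u^6 - 4.7628*u^5 - 8.6949*u^4 + 5.3082*u^3 - 11.7165*u^2 + 14.274*u - 1.877)/(0.0064*u^6 - 0.7776*u^5 + 23.7972*u^4 - 10.7732*u^3 + 0.2601*u^2 + 0.222*u + 0.01)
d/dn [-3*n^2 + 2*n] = 2 - 6*n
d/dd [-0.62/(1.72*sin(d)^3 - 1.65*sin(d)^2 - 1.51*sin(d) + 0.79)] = (3.1992*sin(d)^2 - 2.046*sin(d) - 0.9362)*cos(d)/(1.72*sin(d)^3 - 1.65*sin(d)^2 - 1.51*sin(d) + 0.79)^2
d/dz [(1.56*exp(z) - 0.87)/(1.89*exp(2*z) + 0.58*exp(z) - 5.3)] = (-2.9484*exp(2*z) + 3.2886*exp(z) - 7.7634)*exp(z)/(3.5721*exp(4*z) + 2.1924*exp(3*z) - 19.6976*exp(2*z) - 6.148*exp(z) + 28.09)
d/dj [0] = 0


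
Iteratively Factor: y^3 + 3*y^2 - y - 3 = (y + 3)*(y^2 - 1) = (y - 1)*(y + 3)*(y + 1)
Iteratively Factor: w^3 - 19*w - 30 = (w + 3)*(w^2 - 3*w - 10) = (w - 5)*(w + 3)*(w + 2)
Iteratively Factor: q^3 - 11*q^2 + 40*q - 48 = (q - 3)*(q^2 - 8*q + 16) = (q - 4)*(q - 3)*(q - 4)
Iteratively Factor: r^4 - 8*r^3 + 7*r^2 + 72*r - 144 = (r - 3)*(r^3 - 5*r^2 - 8*r + 48) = (r - 4)*(r - 3)*(r^2 - r - 12) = (r - 4)*(r - 3)*(r + 3)*(r - 4)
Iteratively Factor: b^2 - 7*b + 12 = (b - 3)*(b - 4)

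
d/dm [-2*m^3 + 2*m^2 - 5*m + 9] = -6*m^2 + 4*m - 5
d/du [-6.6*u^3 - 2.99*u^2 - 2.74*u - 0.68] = -19.8*u^2 - 5.98*u - 2.74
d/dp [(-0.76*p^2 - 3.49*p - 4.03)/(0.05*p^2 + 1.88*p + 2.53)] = (-1.2543*p^2 - 3.4426*p - 1.2533)/(0.0025*p^4 + 0.188*p^3 + 3.7874*p^2 + 9.5128*p + 6.4009)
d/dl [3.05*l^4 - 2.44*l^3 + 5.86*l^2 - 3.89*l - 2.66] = 12.2*l^3 - 7.32*l^2 + 11.72*l - 3.89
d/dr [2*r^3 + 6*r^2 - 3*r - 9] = 6*r^2 + 12*r - 3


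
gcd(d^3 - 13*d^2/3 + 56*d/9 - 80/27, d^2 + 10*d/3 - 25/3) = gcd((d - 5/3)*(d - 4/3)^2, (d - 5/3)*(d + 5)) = d - 5/3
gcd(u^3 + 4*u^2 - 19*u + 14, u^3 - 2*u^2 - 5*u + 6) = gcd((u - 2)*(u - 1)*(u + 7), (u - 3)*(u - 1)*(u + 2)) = u - 1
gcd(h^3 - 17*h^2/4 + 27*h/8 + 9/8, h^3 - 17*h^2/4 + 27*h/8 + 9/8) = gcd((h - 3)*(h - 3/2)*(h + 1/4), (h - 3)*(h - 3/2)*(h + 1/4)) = h^3 - 17*h^2/4 + 27*h/8 + 9/8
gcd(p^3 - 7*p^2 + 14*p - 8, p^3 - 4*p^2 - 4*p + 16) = p^2 - 6*p + 8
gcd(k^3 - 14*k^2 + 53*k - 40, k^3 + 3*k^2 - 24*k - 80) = k - 5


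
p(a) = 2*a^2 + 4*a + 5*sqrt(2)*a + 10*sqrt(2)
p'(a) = 4*a + 4 + 5*sqrt(2)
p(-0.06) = 13.49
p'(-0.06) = 10.83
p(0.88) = 25.43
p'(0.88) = 14.59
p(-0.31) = 10.90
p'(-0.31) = 9.83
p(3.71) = 82.74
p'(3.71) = 25.91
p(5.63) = 139.87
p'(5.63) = 33.59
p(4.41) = 101.86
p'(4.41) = 28.71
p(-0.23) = 11.70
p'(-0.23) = 10.15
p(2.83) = 61.49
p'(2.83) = 22.39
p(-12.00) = 169.29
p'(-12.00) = -36.93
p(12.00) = 434.99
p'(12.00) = 59.07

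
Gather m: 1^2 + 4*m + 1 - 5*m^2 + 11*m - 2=-5*m^2 + 15*m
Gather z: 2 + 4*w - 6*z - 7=4*w - 6*z - 5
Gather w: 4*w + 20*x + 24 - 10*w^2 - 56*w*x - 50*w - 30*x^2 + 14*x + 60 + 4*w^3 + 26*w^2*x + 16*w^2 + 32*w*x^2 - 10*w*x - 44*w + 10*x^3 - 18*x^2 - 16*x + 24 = 4*w^3 + w^2*(26*x + 6) + w*(32*x^2 - 66*x - 90) + 10*x^3 - 48*x^2 + 18*x + 108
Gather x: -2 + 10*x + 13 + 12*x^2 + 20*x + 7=12*x^2 + 30*x + 18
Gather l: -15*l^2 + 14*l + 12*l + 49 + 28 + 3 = -15*l^2 + 26*l + 80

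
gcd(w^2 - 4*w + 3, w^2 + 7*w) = 1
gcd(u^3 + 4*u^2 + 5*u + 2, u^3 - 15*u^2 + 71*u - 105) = 1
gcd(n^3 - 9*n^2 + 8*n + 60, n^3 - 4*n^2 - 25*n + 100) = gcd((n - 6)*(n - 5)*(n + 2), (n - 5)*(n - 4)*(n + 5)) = n - 5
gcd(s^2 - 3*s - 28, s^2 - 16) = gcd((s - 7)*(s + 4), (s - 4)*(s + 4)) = s + 4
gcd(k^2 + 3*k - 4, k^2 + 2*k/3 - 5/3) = k - 1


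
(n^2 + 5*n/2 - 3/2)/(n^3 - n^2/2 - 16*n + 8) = (n + 3)/(n^2 - 16)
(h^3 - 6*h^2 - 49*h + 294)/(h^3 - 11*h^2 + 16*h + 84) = (h + 7)/(h + 2)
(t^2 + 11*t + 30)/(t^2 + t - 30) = (t + 5)/(t - 5)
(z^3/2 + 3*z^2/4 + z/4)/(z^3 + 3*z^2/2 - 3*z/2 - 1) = z*(z + 1)/(2*(z^2 + z - 2))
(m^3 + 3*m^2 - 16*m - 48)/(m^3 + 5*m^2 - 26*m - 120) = (m^2 - m - 12)/(m^2 + m - 30)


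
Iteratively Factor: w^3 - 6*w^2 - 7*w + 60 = (w - 5)*(w^2 - w - 12) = (w - 5)*(w - 4)*(w + 3)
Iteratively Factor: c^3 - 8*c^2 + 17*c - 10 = (c - 1)*(c^2 - 7*c + 10) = (c - 5)*(c - 1)*(c - 2)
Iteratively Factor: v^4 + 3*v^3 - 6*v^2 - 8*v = (v + 4)*(v^3 - v^2 - 2*v) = v*(v + 4)*(v^2 - v - 2) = v*(v + 1)*(v + 4)*(v - 2)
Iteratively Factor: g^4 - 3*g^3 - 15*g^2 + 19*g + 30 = (g + 3)*(g^3 - 6*g^2 + 3*g + 10) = (g - 2)*(g + 3)*(g^2 - 4*g - 5) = (g - 2)*(g + 1)*(g + 3)*(g - 5)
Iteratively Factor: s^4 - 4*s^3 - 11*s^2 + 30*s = (s - 2)*(s^3 - 2*s^2 - 15*s) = (s - 2)*(s + 3)*(s^2 - 5*s) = s*(s - 2)*(s + 3)*(s - 5)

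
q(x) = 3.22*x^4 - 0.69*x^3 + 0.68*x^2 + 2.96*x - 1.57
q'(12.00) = 21977.84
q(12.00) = 65709.47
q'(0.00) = 2.96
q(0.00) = -1.57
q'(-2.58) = -235.52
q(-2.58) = 149.84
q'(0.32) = 3.61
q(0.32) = -0.54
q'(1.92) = 89.10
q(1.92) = 45.49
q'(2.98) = 329.48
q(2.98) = 248.96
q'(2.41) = 174.50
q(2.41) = 108.48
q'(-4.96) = -1626.38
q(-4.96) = 2033.54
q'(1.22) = 24.93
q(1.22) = 8.93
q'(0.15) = 3.16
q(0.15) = -1.11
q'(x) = 12.88*x^3 - 2.07*x^2 + 1.36*x + 2.96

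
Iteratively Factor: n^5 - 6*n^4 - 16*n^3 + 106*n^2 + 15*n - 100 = (n + 4)*(n^4 - 10*n^3 + 24*n^2 + 10*n - 25) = (n + 1)*(n + 4)*(n^3 - 11*n^2 + 35*n - 25) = (n - 5)*(n + 1)*(n + 4)*(n^2 - 6*n + 5) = (n - 5)^2*(n + 1)*(n + 4)*(n - 1)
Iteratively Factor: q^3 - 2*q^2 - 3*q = (q - 3)*(q^2 + q) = q*(q - 3)*(q + 1)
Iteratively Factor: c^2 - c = (c)*(c - 1)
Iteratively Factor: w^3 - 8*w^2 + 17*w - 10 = (w - 5)*(w^2 - 3*w + 2) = (w - 5)*(w - 2)*(w - 1)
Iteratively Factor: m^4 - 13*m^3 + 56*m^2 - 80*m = (m - 4)*(m^3 - 9*m^2 + 20*m) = (m - 4)^2*(m^2 - 5*m) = m*(m - 4)^2*(m - 5)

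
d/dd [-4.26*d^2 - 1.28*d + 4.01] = -8.52*d - 1.28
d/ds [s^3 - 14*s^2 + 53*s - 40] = 3*s^2 - 28*s + 53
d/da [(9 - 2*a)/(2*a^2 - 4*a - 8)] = (-a^2 + 2*a + (a - 1)*(2*a - 9) + 4)/(-a^2 + 2*a + 4)^2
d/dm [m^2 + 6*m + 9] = 2*m + 6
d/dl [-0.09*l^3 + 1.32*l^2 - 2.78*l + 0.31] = -0.27*l^2 + 2.64*l - 2.78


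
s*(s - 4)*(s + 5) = s^3 + s^2 - 20*s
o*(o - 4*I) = o^2 - 4*I*o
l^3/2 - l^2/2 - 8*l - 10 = (l/2 + 1)*(l - 5)*(l + 2)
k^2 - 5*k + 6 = (k - 3)*(k - 2)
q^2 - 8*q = q*(q - 8)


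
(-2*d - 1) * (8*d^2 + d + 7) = -16*d^3 - 10*d^2 - 15*d - 7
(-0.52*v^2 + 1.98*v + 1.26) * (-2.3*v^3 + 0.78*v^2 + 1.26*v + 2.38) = 1.196*v^5 - 4.9596*v^4 - 2.0088*v^3 + 2.24*v^2 + 6.3*v + 2.9988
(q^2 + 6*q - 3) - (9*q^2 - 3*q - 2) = -8*q^2 + 9*q - 1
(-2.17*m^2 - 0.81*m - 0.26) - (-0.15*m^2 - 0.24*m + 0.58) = -2.02*m^2 - 0.57*m - 0.84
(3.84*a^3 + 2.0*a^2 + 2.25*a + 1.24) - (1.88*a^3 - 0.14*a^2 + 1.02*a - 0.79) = 1.96*a^3 + 2.14*a^2 + 1.23*a + 2.03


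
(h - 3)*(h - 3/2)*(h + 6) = h^3 + 3*h^2/2 - 45*h/2 + 27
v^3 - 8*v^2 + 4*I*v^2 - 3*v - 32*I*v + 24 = (v - 8)*(v + I)*(v + 3*I)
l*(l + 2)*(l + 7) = l^3 + 9*l^2 + 14*l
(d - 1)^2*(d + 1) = d^3 - d^2 - d + 1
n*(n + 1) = n^2 + n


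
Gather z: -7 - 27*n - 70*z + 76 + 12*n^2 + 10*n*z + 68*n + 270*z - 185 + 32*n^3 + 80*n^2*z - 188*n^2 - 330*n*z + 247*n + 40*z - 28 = 32*n^3 - 176*n^2 + 288*n + z*(80*n^2 - 320*n + 240) - 144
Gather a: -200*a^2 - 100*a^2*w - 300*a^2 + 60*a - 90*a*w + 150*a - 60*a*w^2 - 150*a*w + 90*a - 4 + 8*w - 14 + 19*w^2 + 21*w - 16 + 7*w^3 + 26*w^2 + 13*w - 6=a^2*(-100*w - 500) + a*(-60*w^2 - 240*w + 300) + 7*w^3 + 45*w^2 + 42*w - 40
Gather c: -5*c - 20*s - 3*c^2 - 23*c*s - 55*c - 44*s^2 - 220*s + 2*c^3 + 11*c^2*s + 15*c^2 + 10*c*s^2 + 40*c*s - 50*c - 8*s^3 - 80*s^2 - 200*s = 2*c^3 + c^2*(11*s + 12) + c*(10*s^2 + 17*s - 110) - 8*s^3 - 124*s^2 - 440*s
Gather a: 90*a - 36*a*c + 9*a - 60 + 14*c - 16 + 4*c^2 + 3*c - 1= a*(99 - 36*c) + 4*c^2 + 17*c - 77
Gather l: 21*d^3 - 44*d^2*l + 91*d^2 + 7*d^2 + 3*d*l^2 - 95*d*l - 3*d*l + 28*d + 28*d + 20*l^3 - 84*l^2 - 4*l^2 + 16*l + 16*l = 21*d^3 + 98*d^2 + 56*d + 20*l^3 + l^2*(3*d - 88) + l*(-44*d^2 - 98*d + 32)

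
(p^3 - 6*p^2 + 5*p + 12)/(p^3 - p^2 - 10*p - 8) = (p - 3)/(p + 2)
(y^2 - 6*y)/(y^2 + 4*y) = (y - 6)/(y + 4)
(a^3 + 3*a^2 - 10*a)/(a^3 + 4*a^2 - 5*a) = (a - 2)/(a - 1)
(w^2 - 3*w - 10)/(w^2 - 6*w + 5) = (w + 2)/(w - 1)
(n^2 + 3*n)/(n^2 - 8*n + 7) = n*(n + 3)/(n^2 - 8*n + 7)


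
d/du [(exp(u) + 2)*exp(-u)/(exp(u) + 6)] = (-exp(2*u) - 4*exp(u) - 12)*exp(-u)/(exp(2*u) + 12*exp(u) + 36)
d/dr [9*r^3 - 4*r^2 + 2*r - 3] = 27*r^2 - 8*r + 2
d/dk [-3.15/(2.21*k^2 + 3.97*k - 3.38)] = (13.923*k + 12.5055)/(2.21*k^2 + 3.97*k - 3.38)^2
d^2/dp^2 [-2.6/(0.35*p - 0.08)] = -0.637/(0.35*p - 0.08)^3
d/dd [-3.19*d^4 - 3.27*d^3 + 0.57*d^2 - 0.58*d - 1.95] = -12.76*d^3 - 9.81*d^2 + 1.14*d - 0.58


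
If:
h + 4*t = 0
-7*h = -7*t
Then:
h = 0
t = 0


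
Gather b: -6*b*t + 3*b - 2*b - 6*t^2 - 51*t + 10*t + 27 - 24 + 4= b*(1 - 6*t) - 6*t^2 - 41*t + 7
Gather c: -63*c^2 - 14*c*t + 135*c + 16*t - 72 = -63*c^2 + c*(135 - 14*t) + 16*t - 72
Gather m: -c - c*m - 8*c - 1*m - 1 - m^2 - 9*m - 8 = -9*c - m^2 + m*(-c - 10) - 9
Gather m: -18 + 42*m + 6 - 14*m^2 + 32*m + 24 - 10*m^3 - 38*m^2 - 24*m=-10*m^3 - 52*m^2 + 50*m + 12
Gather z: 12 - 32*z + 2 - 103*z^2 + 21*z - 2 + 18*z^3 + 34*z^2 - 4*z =18*z^3 - 69*z^2 - 15*z + 12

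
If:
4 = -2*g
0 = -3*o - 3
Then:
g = -2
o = -1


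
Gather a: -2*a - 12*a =-14*a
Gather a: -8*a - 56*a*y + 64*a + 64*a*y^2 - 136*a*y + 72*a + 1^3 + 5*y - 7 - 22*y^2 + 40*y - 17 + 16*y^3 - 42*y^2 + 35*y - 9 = a*(64*y^2 - 192*y + 128) + 16*y^3 - 64*y^2 + 80*y - 32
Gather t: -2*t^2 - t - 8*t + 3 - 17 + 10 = -2*t^2 - 9*t - 4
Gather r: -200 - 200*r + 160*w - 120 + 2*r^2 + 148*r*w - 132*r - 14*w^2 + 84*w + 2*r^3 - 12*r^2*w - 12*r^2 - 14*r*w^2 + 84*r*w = 2*r^3 + r^2*(-12*w - 10) + r*(-14*w^2 + 232*w - 332) - 14*w^2 + 244*w - 320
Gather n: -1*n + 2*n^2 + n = 2*n^2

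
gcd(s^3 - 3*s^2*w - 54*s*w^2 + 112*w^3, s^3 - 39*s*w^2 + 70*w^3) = s^2 + 5*s*w - 14*w^2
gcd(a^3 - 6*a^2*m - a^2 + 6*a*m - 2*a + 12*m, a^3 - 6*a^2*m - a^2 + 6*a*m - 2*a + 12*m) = a^3 - 6*a^2*m - a^2 + 6*a*m - 2*a + 12*m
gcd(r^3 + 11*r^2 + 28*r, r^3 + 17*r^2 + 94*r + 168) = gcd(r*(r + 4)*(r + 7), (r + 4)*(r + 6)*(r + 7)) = r^2 + 11*r + 28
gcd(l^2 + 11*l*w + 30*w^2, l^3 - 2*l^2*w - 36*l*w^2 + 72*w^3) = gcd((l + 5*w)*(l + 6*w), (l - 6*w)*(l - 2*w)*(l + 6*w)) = l + 6*w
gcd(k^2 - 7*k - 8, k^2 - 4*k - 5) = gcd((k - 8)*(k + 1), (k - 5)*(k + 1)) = k + 1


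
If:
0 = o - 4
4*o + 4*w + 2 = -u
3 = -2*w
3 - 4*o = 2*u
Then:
No Solution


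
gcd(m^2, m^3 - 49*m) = m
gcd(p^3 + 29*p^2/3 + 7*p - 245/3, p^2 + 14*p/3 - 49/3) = p^2 + 14*p/3 - 49/3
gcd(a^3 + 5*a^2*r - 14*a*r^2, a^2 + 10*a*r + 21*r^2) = a + 7*r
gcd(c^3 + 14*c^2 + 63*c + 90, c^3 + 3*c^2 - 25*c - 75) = c^2 + 8*c + 15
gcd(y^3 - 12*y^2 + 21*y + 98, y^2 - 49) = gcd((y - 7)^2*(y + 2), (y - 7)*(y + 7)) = y - 7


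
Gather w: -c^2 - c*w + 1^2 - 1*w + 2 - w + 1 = -c^2 + w*(-c - 2) + 4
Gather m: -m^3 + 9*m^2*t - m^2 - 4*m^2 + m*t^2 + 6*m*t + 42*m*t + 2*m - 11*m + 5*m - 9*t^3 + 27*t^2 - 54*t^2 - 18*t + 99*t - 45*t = -m^3 + m^2*(9*t - 5) + m*(t^2 + 48*t - 4) - 9*t^3 - 27*t^2 + 36*t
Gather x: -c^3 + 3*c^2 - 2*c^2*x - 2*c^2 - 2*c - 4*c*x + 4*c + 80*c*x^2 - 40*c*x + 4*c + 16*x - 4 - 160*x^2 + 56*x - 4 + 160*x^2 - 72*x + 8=-c^3 + c^2 + 80*c*x^2 + 6*c + x*(-2*c^2 - 44*c)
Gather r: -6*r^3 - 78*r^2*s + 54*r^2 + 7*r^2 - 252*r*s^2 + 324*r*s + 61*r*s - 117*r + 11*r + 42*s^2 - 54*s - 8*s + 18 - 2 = -6*r^3 + r^2*(61 - 78*s) + r*(-252*s^2 + 385*s - 106) + 42*s^2 - 62*s + 16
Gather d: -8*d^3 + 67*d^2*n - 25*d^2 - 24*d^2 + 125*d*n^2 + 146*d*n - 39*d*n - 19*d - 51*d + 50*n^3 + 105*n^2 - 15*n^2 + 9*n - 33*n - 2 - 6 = -8*d^3 + d^2*(67*n - 49) + d*(125*n^2 + 107*n - 70) + 50*n^3 + 90*n^2 - 24*n - 8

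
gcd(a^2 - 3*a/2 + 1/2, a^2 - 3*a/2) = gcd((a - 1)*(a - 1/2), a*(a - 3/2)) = 1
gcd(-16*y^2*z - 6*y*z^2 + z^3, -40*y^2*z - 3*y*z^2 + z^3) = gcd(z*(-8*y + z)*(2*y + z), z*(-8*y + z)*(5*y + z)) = 8*y*z - z^2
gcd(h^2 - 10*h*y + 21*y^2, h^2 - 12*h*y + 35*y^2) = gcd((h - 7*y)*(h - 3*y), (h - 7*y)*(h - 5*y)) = -h + 7*y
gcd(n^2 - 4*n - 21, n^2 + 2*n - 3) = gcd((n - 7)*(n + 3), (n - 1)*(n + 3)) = n + 3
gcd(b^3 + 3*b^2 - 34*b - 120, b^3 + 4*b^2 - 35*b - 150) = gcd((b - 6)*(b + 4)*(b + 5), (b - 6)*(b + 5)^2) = b^2 - b - 30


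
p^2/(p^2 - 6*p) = p/(p - 6)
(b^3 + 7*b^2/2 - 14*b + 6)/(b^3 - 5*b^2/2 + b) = (b + 6)/b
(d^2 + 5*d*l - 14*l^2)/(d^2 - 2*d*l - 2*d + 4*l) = (d + 7*l)/(d - 2)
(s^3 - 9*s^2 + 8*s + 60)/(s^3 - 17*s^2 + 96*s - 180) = (s + 2)/(s - 6)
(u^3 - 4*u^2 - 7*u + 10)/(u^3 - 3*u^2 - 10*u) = (u - 1)/u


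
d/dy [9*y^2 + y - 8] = 18*y + 1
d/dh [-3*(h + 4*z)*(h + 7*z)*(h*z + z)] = 3*z*(-3*h^2 - 22*h*z - 2*h - 28*z^2 - 11*z)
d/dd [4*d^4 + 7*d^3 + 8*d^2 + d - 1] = 16*d^3 + 21*d^2 + 16*d + 1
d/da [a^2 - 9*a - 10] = 2*a - 9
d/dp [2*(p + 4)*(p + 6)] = 4*p + 20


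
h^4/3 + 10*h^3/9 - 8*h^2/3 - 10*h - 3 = (h/3 + 1)*(h - 3)*(h + 1/3)*(h + 3)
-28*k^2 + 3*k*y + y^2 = (-4*k + y)*(7*k + y)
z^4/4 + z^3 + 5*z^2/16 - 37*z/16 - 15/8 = (z/2 + 1/2)*(z/2 + 1)*(z - 3/2)*(z + 5/2)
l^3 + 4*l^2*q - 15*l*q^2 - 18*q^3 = (l - 3*q)*(l + q)*(l + 6*q)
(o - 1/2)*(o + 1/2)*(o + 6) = o^3 + 6*o^2 - o/4 - 3/2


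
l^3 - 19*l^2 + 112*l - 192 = (l - 8)^2*(l - 3)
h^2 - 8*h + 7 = (h - 7)*(h - 1)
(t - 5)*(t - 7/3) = t^2 - 22*t/3 + 35/3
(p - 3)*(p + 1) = p^2 - 2*p - 3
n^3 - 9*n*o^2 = n*(n - 3*o)*(n + 3*o)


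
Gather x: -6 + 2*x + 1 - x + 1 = x - 4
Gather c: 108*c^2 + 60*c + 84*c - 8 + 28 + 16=108*c^2 + 144*c + 36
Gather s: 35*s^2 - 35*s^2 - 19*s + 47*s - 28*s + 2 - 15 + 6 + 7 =0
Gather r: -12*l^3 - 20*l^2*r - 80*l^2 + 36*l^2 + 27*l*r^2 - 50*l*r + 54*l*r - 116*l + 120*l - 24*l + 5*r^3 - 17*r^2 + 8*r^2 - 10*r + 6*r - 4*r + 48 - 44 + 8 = -12*l^3 - 44*l^2 - 20*l + 5*r^3 + r^2*(27*l - 9) + r*(-20*l^2 + 4*l - 8) + 12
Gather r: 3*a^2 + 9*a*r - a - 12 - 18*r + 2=3*a^2 - a + r*(9*a - 18) - 10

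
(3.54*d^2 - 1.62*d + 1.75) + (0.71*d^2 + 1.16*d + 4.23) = 4.25*d^2 - 0.46*d + 5.98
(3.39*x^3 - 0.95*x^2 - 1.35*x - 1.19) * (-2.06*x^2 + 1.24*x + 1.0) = -6.9834*x^5 + 6.1606*x^4 + 4.993*x^3 - 0.1726*x^2 - 2.8256*x - 1.19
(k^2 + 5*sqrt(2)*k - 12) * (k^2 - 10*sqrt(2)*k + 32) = k^4 - 5*sqrt(2)*k^3 - 80*k^2 + 280*sqrt(2)*k - 384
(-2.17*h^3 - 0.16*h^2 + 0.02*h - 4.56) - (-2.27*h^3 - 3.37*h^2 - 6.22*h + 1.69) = 0.1*h^3 + 3.21*h^2 + 6.24*h - 6.25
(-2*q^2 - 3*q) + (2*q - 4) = -2*q^2 - q - 4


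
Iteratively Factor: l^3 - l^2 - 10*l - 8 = (l + 1)*(l^2 - 2*l - 8) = (l + 1)*(l + 2)*(l - 4)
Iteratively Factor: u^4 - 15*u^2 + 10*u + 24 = (u + 4)*(u^3 - 4*u^2 + u + 6) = (u - 2)*(u + 4)*(u^2 - 2*u - 3) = (u - 2)*(u + 1)*(u + 4)*(u - 3)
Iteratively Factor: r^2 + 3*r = (r)*(r + 3)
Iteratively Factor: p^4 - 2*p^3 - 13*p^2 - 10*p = (p)*(p^3 - 2*p^2 - 13*p - 10) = p*(p + 1)*(p^2 - 3*p - 10) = p*(p + 1)*(p + 2)*(p - 5)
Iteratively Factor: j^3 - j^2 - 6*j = (j + 2)*(j^2 - 3*j) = j*(j + 2)*(j - 3)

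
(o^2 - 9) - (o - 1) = o^2 - o - 8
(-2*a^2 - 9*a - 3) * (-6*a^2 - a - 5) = 12*a^4 + 56*a^3 + 37*a^2 + 48*a + 15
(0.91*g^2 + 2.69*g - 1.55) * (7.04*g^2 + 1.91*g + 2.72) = 6.4064*g^4 + 20.6757*g^3 - 3.2989*g^2 + 4.3563*g - 4.216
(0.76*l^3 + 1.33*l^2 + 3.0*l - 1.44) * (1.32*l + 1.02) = 1.0032*l^4 + 2.5308*l^3 + 5.3166*l^2 + 1.1592*l - 1.4688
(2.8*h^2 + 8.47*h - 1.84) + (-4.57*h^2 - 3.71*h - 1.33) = -1.77*h^2 + 4.76*h - 3.17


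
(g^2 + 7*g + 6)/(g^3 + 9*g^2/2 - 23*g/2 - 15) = 2/(2*g - 5)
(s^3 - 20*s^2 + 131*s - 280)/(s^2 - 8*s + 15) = (s^2 - 15*s + 56)/(s - 3)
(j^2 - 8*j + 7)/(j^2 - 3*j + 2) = (j - 7)/(j - 2)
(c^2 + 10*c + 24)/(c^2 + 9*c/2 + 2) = 2*(c + 6)/(2*c + 1)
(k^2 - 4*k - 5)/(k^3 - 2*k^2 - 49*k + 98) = (k^2 - 4*k - 5)/(k^3 - 2*k^2 - 49*k + 98)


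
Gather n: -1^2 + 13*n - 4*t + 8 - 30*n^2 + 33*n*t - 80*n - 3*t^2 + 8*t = -30*n^2 + n*(33*t - 67) - 3*t^2 + 4*t + 7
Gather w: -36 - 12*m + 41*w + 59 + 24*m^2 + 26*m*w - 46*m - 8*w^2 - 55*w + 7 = 24*m^2 - 58*m - 8*w^2 + w*(26*m - 14) + 30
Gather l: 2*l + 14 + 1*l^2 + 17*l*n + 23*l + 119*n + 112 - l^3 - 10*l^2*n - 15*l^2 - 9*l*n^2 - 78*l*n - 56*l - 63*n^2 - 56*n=-l^3 + l^2*(-10*n - 14) + l*(-9*n^2 - 61*n - 31) - 63*n^2 + 63*n + 126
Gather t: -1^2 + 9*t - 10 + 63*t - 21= 72*t - 32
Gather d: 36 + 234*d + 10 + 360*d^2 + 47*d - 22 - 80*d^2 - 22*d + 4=280*d^2 + 259*d + 28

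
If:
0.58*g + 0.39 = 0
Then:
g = -0.67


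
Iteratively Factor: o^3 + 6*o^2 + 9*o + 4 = (o + 1)*(o^2 + 5*o + 4) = (o + 1)*(o + 4)*(o + 1)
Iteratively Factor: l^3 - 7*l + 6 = (l + 3)*(l^2 - 3*l + 2) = (l - 2)*(l + 3)*(l - 1)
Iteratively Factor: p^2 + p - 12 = (p - 3)*(p + 4)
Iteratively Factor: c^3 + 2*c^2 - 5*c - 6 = (c + 3)*(c^2 - c - 2) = (c + 1)*(c + 3)*(c - 2)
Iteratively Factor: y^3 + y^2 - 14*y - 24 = (y - 4)*(y^2 + 5*y + 6) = (y - 4)*(y + 2)*(y + 3)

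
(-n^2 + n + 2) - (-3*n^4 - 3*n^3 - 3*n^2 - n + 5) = 3*n^4 + 3*n^3 + 2*n^2 + 2*n - 3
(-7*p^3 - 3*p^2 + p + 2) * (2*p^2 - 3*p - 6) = -14*p^5 + 15*p^4 + 53*p^3 + 19*p^2 - 12*p - 12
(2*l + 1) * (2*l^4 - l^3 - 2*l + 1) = 4*l^5 - l^3 - 4*l^2 + 1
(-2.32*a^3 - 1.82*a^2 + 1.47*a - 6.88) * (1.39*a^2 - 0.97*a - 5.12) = -3.2248*a^5 - 0.2794*a^4 + 15.6871*a^3 - 1.6707*a^2 - 0.8528*a + 35.2256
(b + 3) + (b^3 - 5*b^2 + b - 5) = b^3 - 5*b^2 + 2*b - 2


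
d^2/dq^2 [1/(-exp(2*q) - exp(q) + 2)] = (-2*(2*exp(q) + 1)^2*exp(q) + (4*exp(q) + 1)*(exp(2*q) + exp(q) - 2))*exp(q)/(exp(2*q) + exp(q) - 2)^3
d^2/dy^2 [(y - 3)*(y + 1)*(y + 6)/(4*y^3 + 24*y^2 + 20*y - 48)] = (-y^6 - 30*y^5 - 183*y^4 - 508*y^3 - 1305*y^2 - 2538*y - 1035)/(y^9 + 18*y^8 + 123*y^7 + 360*y^6 + 183*y^5 - 1206*y^4 - 1603*y^3 + 1692*y^2 + 2160*y - 1728)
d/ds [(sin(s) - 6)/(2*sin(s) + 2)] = 7*cos(s)/(2*(sin(s) + 1)^2)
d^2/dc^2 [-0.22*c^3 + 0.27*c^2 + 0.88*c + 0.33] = 0.54 - 1.32*c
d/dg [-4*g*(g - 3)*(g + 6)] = -12*g^2 - 24*g + 72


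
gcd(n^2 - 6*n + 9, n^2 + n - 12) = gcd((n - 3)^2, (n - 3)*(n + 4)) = n - 3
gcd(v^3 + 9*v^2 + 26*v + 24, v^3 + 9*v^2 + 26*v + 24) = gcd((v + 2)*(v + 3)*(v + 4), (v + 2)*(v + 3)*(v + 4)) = v^3 + 9*v^2 + 26*v + 24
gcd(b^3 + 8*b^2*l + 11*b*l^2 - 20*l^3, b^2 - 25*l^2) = b + 5*l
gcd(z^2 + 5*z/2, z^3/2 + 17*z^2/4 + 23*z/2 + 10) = z + 5/2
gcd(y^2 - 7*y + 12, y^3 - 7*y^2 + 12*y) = y^2 - 7*y + 12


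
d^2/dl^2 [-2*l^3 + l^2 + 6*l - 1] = 2 - 12*l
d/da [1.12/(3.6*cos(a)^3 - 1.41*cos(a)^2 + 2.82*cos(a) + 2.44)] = (12.096*cos(a)^2 - 3.1584*cos(a) + 3.1584)*sin(a)/(3.6*cos(a)^3 - 1.41*cos(a)^2 + 2.82*cos(a) + 2.44)^2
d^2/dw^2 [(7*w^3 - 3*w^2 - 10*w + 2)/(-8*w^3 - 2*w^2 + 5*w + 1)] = 2*(304*w^6 + 1080*w^5 - 264*w^4 + 193*w^3 + 609*w^2 + 51*w - 101)/(512*w^9 + 384*w^8 - 864*w^7 - 664*w^6 + 444*w^5 + 378*w^4 - 41*w^3 - 69*w^2 - 15*w - 1)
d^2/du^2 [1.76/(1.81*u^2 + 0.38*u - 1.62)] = (-11.531872*u^2 - 2.421056*u + 1.76*(3.62*u + 0.38)*(7.24*u + 0.76) + 10.321344)/(1.81*u^2 + 0.38*u - 1.62)^3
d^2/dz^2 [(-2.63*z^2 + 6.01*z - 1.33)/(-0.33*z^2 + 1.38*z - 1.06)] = (1.086426*z^3 - 4.65082199999999*z^2 + 8.979696*z - 7.537484)/(0.035937*z^6 - 0.450846*z^5 + 2.231658*z^4 - 5.524416*z^3 + 7.168356*z^2 - 4.651704*z + 1.191016)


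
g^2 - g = g*(g - 1)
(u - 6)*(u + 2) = u^2 - 4*u - 12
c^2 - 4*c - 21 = (c - 7)*(c + 3)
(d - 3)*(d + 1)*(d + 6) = d^3 + 4*d^2 - 15*d - 18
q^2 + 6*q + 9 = (q + 3)^2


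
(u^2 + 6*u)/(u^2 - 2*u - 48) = u/(u - 8)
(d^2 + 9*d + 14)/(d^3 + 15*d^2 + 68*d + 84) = 1/(d + 6)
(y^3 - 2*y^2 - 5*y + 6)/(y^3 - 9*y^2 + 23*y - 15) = (y + 2)/(y - 5)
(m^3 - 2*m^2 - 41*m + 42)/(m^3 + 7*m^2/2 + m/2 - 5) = 2*(m^2 - m - 42)/(2*m^2 + 9*m + 10)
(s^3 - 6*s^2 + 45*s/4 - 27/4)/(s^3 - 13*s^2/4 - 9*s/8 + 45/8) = 2*(2*s - 3)/(4*s + 5)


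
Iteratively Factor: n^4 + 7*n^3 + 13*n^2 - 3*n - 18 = (n - 1)*(n^3 + 8*n^2 + 21*n + 18) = (n - 1)*(n + 3)*(n^2 + 5*n + 6) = (n - 1)*(n + 2)*(n + 3)*(n + 3)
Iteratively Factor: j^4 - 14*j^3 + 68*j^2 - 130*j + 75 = (j - 5)*(j^3 - 9*j^2 + 23*j - 15) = (j - 5)*(j - 3)*(j^2 - 6*j + 5) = (j - 5)^2*(j - 3)*(j - 1)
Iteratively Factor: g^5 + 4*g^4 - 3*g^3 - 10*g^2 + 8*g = (g + 2)*(g^4 + 2*g^3 - 7*g^2 + 4*g) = (g - 1)*(g + 2)*(g^3 + 3*g^2 - 4*g) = (g - 1)^2*(g + 2)*(g^2 + 4*g) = (g - 1)^2*(g + 2)*(g + 4)*(g)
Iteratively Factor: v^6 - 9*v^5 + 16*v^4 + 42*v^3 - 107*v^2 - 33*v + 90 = (v + 1)*(v^5 - 10*v^4 + 26*v^3 + 16*v^2 - 123*v + 90) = (v - 1)*(v + 1)*(v^4 - 9*v^3 + 17*v^2 + 33*v - 90) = (v - 3)*(v - 1)*(v + 1)*(v^3 - 6*v^2 - v + 30) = (v - 3)*(v - 1)*(v + 1)*(v + 2)*(v^2 - 8*v + 15) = (v - 3)^2*(v - 1)*(v + 1)*(v + 2)*(v - 5)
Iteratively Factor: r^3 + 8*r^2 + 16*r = (r + 4)*(r^2 + 4*r) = r*(r + 4)*(r + 4)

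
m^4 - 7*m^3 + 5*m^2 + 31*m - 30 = (m - 5)*(m - 3)*(m - 1)*(m + 2)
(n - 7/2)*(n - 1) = n^2 - 9*n/2 + 7/2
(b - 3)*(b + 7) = b^2 + 4*b - 21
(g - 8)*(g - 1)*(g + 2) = g^3 - 7*g^2 - 10*g + 16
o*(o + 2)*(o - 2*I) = o^3 + 2*o^2 - 2*I*o^2 - 4*I*o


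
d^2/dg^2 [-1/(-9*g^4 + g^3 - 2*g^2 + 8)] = 2*(g^2*(36*g^2 - 3*g + 4)^2 + (-54*g^2 + 3*g - 2)*(9*g^4 - g^3 + 2*g^2 - 8))/(9*g^4 - g^3 + 2*g^2 - 8)^3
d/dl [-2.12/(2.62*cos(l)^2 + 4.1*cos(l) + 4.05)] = -(11.1088*cos(l) + 8.692)*sin(l)/(2.62*cos(l)^2 + 4.1*cos(l) + 4.05)^2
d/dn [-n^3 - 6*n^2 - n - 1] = -3*n^2 - 12*n - 1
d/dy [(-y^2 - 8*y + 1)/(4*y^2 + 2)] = (8*y^2 - 3*y - 4)/(4*y^4 + 4*y^2 + 1)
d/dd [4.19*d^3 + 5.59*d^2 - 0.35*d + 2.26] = 12.57*d^2 + 11.18*d - 0.35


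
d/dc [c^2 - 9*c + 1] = 2*c - 9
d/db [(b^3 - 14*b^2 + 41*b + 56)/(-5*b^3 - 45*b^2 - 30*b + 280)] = (-23*b^4 + 70*b^3 + 789*b^2 - 560*b + 2632)/(5*(b^6 + 18*b^5 + 93*b^4 - 4*b^3 - 972*b^2 - 672*b + 3136))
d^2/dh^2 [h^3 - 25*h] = 6*h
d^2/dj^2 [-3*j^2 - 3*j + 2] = -6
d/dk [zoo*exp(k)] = zoo*exp(k)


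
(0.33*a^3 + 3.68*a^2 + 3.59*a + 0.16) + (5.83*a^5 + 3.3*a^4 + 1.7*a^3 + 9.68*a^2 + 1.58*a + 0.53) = 5.83*a^5 + 3.3*a^4 + 2.03*a^3 + 13.36*a^2 + 5.17*a + 0.69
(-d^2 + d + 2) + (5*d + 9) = -d^2 + 6*d + 11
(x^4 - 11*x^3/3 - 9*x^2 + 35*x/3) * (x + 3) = x^5 - 2*x^4/3 - 20*x^3 - 46*x^2/3 + 35*x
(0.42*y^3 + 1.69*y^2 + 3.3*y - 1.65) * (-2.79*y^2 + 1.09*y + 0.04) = -1.1718*y^5 - 4.2573*y^4 - 7.3481*y^3 + 8.2681*y^2 - 1.6665*y - 0.066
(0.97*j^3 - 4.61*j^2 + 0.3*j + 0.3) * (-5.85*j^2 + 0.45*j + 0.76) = -5.6745*j^5 + 27.405*j^4 - 3.0923*j^3 - 5.1236*j^2 + 0.363*j + 0.228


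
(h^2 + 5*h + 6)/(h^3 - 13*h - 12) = (h + 2)/(h^2 - 3*h - 4)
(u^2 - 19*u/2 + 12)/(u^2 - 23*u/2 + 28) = (2*u - 3)/(2*u - 7)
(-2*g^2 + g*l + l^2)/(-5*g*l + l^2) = (2*g^2 - g*l - l^2)/(l*(5*g - l))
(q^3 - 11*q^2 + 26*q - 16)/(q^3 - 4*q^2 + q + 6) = (q^2 - 9*q + 8)/(q^2 - 2*q - 3)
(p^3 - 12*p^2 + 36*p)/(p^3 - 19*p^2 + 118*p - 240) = p*(p - 6)/(p^2 - 13*p + 40)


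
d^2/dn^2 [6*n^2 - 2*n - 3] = 12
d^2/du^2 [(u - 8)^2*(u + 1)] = 6*u - 30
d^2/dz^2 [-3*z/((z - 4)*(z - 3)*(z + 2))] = 18*(-z^5 + 5*z^4 - 9*z^3 + 48*z^2 - 120*z - 16)/(z^9 - 15*z^8 + 69*z^7 + 7*z^6 - 858*z^5 + 1452*z^4 + 3160*z^3 - 8352*z^2 - 3456*z + 13824)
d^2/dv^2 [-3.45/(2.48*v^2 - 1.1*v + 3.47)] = (42.43776*v^2 - 18.8232*v - 3.45*(4.96*v - 1.1)*(9.92*v - 2.2) + 59.37864)/(2.48*v^2 - 1.1*v + 3.47)^3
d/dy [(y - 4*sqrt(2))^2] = 2*y - 8*sqrt(2)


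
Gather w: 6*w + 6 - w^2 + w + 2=-w^2 + 7*w + 8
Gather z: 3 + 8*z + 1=8*z + 4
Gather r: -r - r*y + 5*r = r*(4 - y)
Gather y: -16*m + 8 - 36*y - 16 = -16*m - 36*y - 8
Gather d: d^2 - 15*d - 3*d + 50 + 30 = d^2 - 18*d + 80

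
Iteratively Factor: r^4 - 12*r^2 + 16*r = (r)*(r^3 - 12*r + 16) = r*(r - 2)*(r^2 + 2*r - 8) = r*(r - 2)*(r + 4)*(r - 2)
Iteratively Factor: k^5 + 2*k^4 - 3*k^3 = (k)*(k^4 + 2*k^3 - 3*k^2) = k*(k + 3)*(k^3 - k^2) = k^2*(k + 3)*(k^2 - k) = k^2*(k - 1)*(k + 3)*(k)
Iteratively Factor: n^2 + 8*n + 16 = (n + 4)*(n + 4)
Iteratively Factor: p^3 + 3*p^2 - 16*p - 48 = (p - 4)*(p^2 + 7*p + 12) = (p - 4)*(p + 3)*(p + 4)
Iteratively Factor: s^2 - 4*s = (s)*(s - 4)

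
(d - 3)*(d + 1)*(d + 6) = d^3 + 4*d^2 - 15*d - 18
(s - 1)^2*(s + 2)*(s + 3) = s^4 + 3*s^3 - 3*s^2 - 7*s + 6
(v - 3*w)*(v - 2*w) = v^2 - 5*v*w + 6*w^2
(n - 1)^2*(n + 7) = n^3 + 5*n^2 - 13*n + 7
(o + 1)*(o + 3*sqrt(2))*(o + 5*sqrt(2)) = o^3 + o^2 + 8*sqrt(2)*o^2 + 8*sqrt(2)*o + 30*o + 30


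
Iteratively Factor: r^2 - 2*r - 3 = (r - 3)*(r + 1)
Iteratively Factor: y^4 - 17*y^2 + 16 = (y + 4)*(y^3 - 4*y^2 - y + 4) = (y - 4)*(y + 4)*(y^2 - 1) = (y - 4)*(y - 1)*(y + 4)*(y + 1)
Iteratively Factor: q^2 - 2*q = (q - 2)*(q)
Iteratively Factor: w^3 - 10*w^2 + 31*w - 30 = (w - 2)*(w^2 - 8*w + 15) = (w - 3)*(w - 2)*(w - 5)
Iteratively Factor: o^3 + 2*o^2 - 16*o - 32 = (o - 4)*(o^2 + 6*o + 8) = (o - 4)*(o + 4)*(o + 2)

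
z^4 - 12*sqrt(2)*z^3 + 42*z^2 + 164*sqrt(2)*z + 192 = (z - 8*sqrt(2))*(z - 6*sqrt(2))*(z + sqrt(2))^2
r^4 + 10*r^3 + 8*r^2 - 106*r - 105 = (r - 3)*(r + 1)*(r + 5)*(r + 7)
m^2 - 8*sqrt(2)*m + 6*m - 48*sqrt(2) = (m + 6)*(m - 8*sqrt(2))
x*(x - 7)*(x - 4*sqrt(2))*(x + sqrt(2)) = x^4 - 7*x^3 - 3*sqrt(2)*x^3 - 8*x^2 + 21*sqrt(2)*x^2 + 56*x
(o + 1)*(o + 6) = o^2 + 7*o + 6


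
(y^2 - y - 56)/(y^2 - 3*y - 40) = (y + 7)/(y + 5)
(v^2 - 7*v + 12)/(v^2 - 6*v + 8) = (v - 3)/(v - 2)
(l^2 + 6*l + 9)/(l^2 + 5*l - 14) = (l^2 + 6*l + 9)/(l^2 + 5*l - 14)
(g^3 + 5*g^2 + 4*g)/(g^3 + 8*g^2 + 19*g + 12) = g/(g + 3)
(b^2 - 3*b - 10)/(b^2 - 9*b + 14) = (b^2 - 3*b - 10)/(b^2 - 9*b + 14)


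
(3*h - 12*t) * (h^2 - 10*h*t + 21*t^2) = 3*h^3 - 42*h^2*t + 183*h*t^2 - 252*t^3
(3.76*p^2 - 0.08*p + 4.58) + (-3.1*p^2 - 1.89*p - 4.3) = 0.66*p^2 - 1.97*p + 0.28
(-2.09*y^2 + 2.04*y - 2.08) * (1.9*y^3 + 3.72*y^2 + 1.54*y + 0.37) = -3.971*y^5 - 3.8988*y^4 + 0.418200000000001*y^3 - 5.3693*y^2 - 2.4484*y - 0.7696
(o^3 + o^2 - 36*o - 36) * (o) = o^4 + o^3 - 36*o^2 - 36*o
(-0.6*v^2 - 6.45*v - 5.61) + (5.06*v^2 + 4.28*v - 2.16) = 4.46*v^2 - 2.17*v - 7.77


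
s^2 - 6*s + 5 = (s - 5)*(s - 1)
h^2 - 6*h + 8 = (h - 4)*(h - 2)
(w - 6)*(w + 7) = w^2 + w - 42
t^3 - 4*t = t*(t - 2)*(t + 2)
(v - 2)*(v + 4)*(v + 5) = v^3 + 7*v^2 + 2*v - 40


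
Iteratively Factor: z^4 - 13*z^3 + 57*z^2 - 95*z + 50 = (z - 5)*(z^3 - 8*z^2 + 17*z - 10) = (z - 5)*(z - 2)*(z^2 - 6*z + 5) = (z - 5)*(z - 2)*(z - 1)*(z - 5)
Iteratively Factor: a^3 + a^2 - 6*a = (a + 3)*(a^2 - 2*a) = a*(a + 3)*(a - 2)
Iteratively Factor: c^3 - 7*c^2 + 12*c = (c)*(c^2 - 7*c + 12) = c*(c - 4)*(c - 3)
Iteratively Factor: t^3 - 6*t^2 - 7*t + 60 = (t - 5)*(t^2 - t - 12) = (t - 5)*(t - 4)*(t + 3)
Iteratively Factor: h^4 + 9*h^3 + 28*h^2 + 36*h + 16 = (h + 1)*(h^3 + 8*h^2 + 20*h + 16) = (h + 1)*(h + 2)*(h^2 + 6*h + 8) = (h + 1)*(h + 2)^2*(h + 4)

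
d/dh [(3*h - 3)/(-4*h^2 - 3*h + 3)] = 12*h*(h - 2)/(16*h^4 + 24*h^3 - 15*h^2 - 18*h + 9)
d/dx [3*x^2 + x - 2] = 6*x + 1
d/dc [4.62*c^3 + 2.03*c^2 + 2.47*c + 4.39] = 13.86*c^2 + 4.06*c + 2.47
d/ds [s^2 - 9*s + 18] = 2*s - 9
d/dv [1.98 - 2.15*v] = -2.15000000000000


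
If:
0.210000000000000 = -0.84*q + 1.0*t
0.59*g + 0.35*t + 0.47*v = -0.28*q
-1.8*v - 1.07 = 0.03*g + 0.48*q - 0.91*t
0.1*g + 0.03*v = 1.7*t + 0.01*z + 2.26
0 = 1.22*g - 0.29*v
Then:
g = -0.10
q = 0.33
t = 0.49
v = -0.43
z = -311.62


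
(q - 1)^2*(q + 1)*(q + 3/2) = q^4 + q^3/2 - 5*q^2/2 - q/2 + 3/2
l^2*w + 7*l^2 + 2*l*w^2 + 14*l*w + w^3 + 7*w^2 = (l + w)^2*(w + 7)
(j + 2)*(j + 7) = j^2 + 9*j + 14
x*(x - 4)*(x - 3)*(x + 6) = x^4 - x^3 - 30*x^2 + 72*x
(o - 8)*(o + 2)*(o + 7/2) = o^3 - 5*o^2/2 - 37*o - 56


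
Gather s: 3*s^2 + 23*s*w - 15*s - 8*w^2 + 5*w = 3*s^2 + s*(23*w - 15) - 8*w^2 + 5*w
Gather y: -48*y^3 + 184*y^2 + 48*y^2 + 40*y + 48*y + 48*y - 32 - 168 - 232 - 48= -48*y^3 + 232*y^2 + 136*y - 480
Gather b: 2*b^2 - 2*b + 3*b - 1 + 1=2*b^2 + b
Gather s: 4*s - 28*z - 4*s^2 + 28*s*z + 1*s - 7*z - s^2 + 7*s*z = -5*s^2 + s*(35*z + 5) - 35*z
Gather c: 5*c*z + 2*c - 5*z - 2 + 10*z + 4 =c*(5*z + 2) + 5*z + 2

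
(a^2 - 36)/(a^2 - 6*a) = (a + 6)/a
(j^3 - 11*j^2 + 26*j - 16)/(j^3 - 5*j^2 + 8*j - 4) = (j - 8)/(j - 2)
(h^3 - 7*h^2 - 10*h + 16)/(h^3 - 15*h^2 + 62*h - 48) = (h + 2)/(h - 6)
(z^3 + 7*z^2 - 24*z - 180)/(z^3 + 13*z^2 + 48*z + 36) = (z - 5)/(z + 1)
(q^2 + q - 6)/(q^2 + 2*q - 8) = (q + 3)/(q + 4)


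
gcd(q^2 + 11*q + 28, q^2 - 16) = q + 4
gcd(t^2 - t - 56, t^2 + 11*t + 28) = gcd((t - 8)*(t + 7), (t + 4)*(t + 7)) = t + 7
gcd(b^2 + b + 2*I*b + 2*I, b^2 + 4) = b + 2*I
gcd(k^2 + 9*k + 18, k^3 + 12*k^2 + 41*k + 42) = k + 3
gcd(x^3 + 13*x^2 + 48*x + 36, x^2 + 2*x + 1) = x + 1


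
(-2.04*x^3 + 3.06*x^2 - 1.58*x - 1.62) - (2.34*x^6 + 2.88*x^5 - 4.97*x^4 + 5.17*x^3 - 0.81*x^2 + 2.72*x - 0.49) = -2.34*x^6 - 2.88*x^5 + 4.97*x^4 - 7.21*x^3 + 3.87*x^2 - 4.3*x - 1.13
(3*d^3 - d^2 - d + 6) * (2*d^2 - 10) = 6*d^5 - 2*d^4 - 32*d^3 + 22*d^2 + 10*d - 60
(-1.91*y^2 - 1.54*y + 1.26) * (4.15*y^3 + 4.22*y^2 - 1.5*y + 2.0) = -7.9265*y^5 - 14.4512*y^4 + 1.5952*y^3 + 3.8072*y^2 - 4.97*y + 2.52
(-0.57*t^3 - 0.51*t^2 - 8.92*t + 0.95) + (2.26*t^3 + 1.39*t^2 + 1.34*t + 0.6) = 1.69*t^3 + 0.88*t^2 - 7.58*t + 1.55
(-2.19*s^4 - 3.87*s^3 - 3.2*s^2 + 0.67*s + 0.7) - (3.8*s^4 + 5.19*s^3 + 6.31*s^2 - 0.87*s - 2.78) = -5.99*s^4 - 9.06*s^3 - 9.51*s^2 + 1.54*s + 3.48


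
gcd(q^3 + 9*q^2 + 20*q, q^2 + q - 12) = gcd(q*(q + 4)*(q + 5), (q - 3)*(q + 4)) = q + 4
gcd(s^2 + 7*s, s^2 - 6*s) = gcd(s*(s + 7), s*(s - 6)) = s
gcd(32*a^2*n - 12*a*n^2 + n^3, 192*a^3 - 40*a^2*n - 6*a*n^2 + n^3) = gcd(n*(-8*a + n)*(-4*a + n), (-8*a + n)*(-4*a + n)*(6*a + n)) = 32*a^2 - 12*a*n + n^2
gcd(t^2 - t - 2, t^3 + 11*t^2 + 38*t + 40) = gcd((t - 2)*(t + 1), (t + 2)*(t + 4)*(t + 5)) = 1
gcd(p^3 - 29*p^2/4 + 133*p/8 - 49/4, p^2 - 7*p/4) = p - 7/4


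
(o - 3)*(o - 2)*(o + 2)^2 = o^4 - o^3 - 10*o^2 + 4*o + 24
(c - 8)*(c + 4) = c^2 - 4*c - 32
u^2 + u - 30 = (u - 5)*(u + 6)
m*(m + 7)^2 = m^3 + 14*m^2 + 49*m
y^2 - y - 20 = (y - 5)*(y + 4)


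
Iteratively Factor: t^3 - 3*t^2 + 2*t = (t - 2)*(t^2 - t) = t*(t - 2)*(t - 1)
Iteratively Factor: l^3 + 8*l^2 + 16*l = (l + 4)*(l^2 + 4*l) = (l + 4)^2*(l)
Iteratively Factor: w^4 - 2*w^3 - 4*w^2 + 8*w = (w + 2)*(w^3 - 4*w^2 + 4*w) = (w - 2)*(w + 2)*(w^2 - 2*w) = w*(w - 2)*(w + 2)*(w - 2)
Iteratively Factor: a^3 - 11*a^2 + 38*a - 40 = (a - 5)*(a^2 - 6*a + 8) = (a - 5)*(a - 4)*(a - 2)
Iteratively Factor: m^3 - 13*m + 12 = (m + 4)*(m^2 - 4*m + 3) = (m - 1)*(m + 4)*(m - 3)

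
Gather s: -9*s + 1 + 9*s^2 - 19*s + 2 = 9*s^2 - 28*s + 3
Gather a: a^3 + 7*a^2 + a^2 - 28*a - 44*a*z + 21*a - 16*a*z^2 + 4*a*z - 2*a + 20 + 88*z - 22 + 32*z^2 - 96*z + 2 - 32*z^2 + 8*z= a^3 + 8*a^2 + a*(-16*z^2 - 40*z - 9)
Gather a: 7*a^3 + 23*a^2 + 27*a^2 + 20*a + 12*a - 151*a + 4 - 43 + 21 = 7*a^3 + 50*a^2 - 119*a - 18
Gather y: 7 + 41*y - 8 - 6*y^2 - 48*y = -6*y^2 - 7*y - 1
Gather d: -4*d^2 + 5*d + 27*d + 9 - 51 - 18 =-4*d^2 + 32*d - 60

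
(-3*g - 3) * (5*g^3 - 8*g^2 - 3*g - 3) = -15*g^4 + 9*g^3 + 33*g^2 + 18*g + 9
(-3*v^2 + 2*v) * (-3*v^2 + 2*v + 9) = 9*v^4 - 12*v^3 - 23*v^2 + 18*v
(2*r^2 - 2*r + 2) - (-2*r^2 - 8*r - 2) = 4*r^2 + 6*r + 4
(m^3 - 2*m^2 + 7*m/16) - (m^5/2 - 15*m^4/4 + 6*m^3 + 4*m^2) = -m^5/2 + 15*m^4/4 - 5*m^3 - 6*m^2 + 7*m/16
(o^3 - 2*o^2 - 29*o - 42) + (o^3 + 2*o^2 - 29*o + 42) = 2*o^3 - 58*o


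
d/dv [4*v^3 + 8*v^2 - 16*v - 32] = 12*v^2 + 16*v - 16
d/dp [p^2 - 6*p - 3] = 2*p - 6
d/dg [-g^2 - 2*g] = -2*g - 2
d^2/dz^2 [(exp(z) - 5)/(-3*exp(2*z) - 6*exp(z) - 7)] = (-9*exp(4*z) + 198*exp(3*z) + 396*exp(2*z) - 198*exp(z) - 259)*exp(z)/(27*exp(6*z) + 162*exp(5*z) + 513*exp(4*z) + 972*exp(3*z) + 1197*exp(2*z) + 882*exp(z) + 343)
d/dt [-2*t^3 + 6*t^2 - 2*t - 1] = -6*t^2 + 12*t - 2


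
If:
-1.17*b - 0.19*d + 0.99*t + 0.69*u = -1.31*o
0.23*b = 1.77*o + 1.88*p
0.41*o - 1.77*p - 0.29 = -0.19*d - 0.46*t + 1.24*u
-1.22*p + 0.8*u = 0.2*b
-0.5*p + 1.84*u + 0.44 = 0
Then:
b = -18.448*u - 5.368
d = 60.5510250576763*u + 15.9605181416428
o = -6.30589830508475*u - 1.63222598870057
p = 3.68*u + 0.88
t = -2.53407925189947*u - 1.12105606857588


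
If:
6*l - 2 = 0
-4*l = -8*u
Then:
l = 1/3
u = 1/6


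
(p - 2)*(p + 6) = p^2 + 4*p - 12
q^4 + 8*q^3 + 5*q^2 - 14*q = q*(q - 1)*(q + 2)*(q + 7)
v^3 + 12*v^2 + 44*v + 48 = (v + 2)*(v + 4)*(v + 6)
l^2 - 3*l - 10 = (l - 5)*(l + 2)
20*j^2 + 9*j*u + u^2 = (4*j + u)*(5*j + u)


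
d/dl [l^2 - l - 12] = 2*l - 1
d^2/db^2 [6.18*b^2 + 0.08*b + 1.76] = 12.3600000000000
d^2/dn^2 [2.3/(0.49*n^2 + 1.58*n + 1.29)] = (-1.10446*n^2 - 3.56132*n + 2.3*(0.98*n + 1.58)*(1.96*n + 3.16) - 2.90766)/(0.49*n^2 + 1.58*n + 1.29)^3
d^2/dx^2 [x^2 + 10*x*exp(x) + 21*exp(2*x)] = 10*x*exp(x) + 84*exp(2*x) + 20*exp(x) + 2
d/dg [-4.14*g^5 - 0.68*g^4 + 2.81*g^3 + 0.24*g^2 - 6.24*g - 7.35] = -20.7*g^4 - 2.72*g^3 + 8.43*g^2 + 0.48*g - 6.24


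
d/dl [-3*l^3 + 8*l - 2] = 8 - 9*l^2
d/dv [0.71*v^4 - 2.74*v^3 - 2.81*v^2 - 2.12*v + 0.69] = 2.84*v^3 - 8.22*v^2 - 5.62*v - 2.12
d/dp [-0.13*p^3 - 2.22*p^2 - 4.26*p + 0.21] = -0.39*p^2 - 4.44*p - 4.26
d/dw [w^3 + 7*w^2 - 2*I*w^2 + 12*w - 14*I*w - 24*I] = 3*w^2 + w*(14 - 4*I) + 12 - 14*I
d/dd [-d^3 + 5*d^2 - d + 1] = -3*d^2 + 10*d - 1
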